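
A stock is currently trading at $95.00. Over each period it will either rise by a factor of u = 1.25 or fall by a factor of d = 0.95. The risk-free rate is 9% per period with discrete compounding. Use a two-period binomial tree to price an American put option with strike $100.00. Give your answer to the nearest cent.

$5.00

Risk-neutral probability p = (1 + 0.09 − 0.95)/(1.25 − 0.95) = 0.1400/0.3000 = 0.4667
Terminal stock prices: S_uu = 148.4, S_ud = 112.8, S_dd = 85.74
Terminal payoffs (K − S): max(-48.44, 0) = 0, max(-12.81, 0) = 0, max(14.26, 0) = 14.26
Node u (S = 118.8): continuation = 1/1.09·[0.4667·0.0000 + 0.5333·0.0000] = 0.0000; exercise value = 0.0000 ≤ continuation, so V_u = 0.0000
Node d (S = 90.25): continuation = 1/1.09·[0.4667·0.0000 + 0.5333·14.2625] = 6.9786; exercise value = 9.7500 > continuation, so V_d = 9.7500 (exercise)
Node 0 (S = 95): continuation = 1/1.09·[0.4667·0.0000 + 0.5333·9.7500] = 4.7706; exercise value = 5.0000 > continuation, so V_0 = 5.0000 (exercise)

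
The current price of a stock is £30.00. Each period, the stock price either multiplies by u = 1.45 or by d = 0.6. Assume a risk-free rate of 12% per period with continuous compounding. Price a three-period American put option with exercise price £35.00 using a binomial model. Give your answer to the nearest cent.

Risk-neutral probability p = (e^0.12 − 0.6)/(1.45 − 0.6) = 0.5275/0.8500 = 0.6206
Terminal stock prices: S_uuu = 91.46, S_uud = 37.84, S_udd = 15.66, S_ddd = 6.48
Terminal payoffs (K − S): max(-56.46, 0) = 0, max(-2.845, 0) = 0, max(19.34, 0) = 19.34, max(28.52, 0) = 28.52
Node uu (S = 63.08): continuation = e^(−0.12)·[0.6206·0.0000 + 0.3794·0.0000] = 0.0000; exercise value = 0.0000 ≤ continuation, so V_uu = 0.0000
Node ud (S = 26.1): continuation = e^(−0.12)·[0.6206·0.0000 + 0.3794·19.3400] = 6.5081; exercise value = 8.9000 > continuation, so V_ud = 8.9000 (exercise)
Node dd (S = 10.8): continuation = e^(−0.12)·[0.6206·19.3400 + 0.3794·28.5200] = 20.2422; exercise value = 24.2000 > continuation, so V_dd = 24.2000 (exercise)
Node u (S = 43.5): continuation = e^(−0.12)·[0.6206·0.0000 + 0.3794·8.9000] = 2.9950; exercise value = 0.0000 ≤ continuation, so V_u = 2.9950
Node d (S = 18): continuation = e^(−0.12)·[0.6206·8.9000 + 0.3794·24.2000] = 13.0422; exercise value = 17.0000 > continuation, so V_d = 17.0000 (exercise)
Node 0 (S = 30): continuation = e^(−0.12)·[0.6206·2.9950 + 0.3794·17.0000] = 7.3691; exercise value = 5.0000 ≤ continuation, so V_0 = 7.3691

£7.37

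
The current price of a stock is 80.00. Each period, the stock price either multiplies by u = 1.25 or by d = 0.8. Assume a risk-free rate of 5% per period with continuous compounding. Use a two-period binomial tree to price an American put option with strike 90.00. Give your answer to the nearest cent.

Risk-neutral probability p = (e^0.05 − 0.8)/(1.25 − 0.8) = 0.2513/0.4500 = 0.5584
Terminal stock prices: S_uu = 125, S_ud = 80, S_dd = 51.2
Terminal payoffs (K − S): max(-35, 0) = 0, max(10, 0) = 10, max(38.8, 0) = 38.8
Node u (S = 100): continuation = e^(−0.05)·[0.5584·0.0000 + 0.4416·10.0000] = 4.2008; exercise value = 0.0000 ≤ continuation, so V_u = 4.2008
Node d (S = 64): continuation = e^(−0.05)·[0.5584·10.0000 + 0.4416·38.8000] = 21.6106; exercise value = 26.0000 > continuation, so V_d = 26.0000 (exercise)
Node 0 (S = 80): continuation = e^(−0.05)·[0.5584·4.2008 + 0.4416·26.0000] = 13.1534; exercise value = 10.0000 ≤ continuation, so V_0 = 13.1534

13.15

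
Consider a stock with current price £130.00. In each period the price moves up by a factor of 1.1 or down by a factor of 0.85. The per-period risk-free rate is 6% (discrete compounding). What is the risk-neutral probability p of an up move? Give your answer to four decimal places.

p = 0.8400

Risk-neutral probability p = (1 + 0.06 − 0.85)/(1.1 − 0.85) = 0.2100/0.2500 = 0.8400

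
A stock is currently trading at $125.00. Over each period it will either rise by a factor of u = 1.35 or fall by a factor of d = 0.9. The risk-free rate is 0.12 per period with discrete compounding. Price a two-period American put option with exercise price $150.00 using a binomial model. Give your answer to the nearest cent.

Risk-neutral probability p = (1 + 0.12 − 0.9)/(1.35 − 0.9) = 0.2200/0.4500 = 0.4889
Terminal stock prices: S_uu = 227.8, S_ud = 151.9, S_dd = 101.2
Terminal payoffs (K − S): max(-77.81, 0) = 0, max(-1.875, 0) = 0, max(48.75, 0) = 48.75
Node u (S = 168.8): continuation = 1/1.12·[0.4889·0.0000 + 0.5111·0.0000] = 0.0000; exercise value = 0.0000 ≤ continuation, so V_u = 0.0000
Node d (S = 112.5): continuation = 1/1.12·[0.4889·0.0000 + 0.5111·48.7500] = 22.2470; exercise value = 37.5000 > continuation, so V_d = 37.5000 (exercise)
Node 0 (S = 125): continuation = 1/1.12·[0.4889·0.0000 + 0.5111·37.5000] = 17.1131; exercise value = 25.0000 > continuation, so V_0 = 25.0000 (exercise)

$25.00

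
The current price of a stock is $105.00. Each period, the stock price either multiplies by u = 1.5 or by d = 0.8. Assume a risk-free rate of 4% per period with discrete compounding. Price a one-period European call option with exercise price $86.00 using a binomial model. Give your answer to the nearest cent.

$23.57

Risk-neutral probability p = (1 + 0.04 − 0.8)/(1.5 − 0.8) = 0.2400/0.7000 = 0.3429
Terminal stock prices: S_u = 157.5, S_d = 84
Terminal payoffs (S − K): max(71.5, 0) = 71.5, max(-2, 0) = 0
Node 0 (S = 105): V_0 = 1/1.04·[0.3429·71.5000 + 0.6571·0.0000] = 23.5714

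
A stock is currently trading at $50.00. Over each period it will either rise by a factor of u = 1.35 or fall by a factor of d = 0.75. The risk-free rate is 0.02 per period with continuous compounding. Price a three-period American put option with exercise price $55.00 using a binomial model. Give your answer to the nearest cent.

$12.17

Risk-neutral probability p = (e^0.02 − 0.75)/(1.35 − 0.75) = 0.2702/0.6000 = 0.4503
Terminal stock prices: S_uuu = 123, S_uud = 68.34, S_udd = 37.97, S_ddd = 21.09
Terminal payoffs (K − S): max(-68.02, 0) = 0, max(-13.34, 0) = 0, max(17.03, 0) = 17.03, max(33.91, 0) = 33.91
Node uu (S = 91.13): continuation = e^(−0.02)·[0.4503·0.0000 + 0.5497·0.0000] = 0.0000; exercise value = 0.0000 ≤ continuation, so V_uu = 0.0000
Node ud (S = 50.62): continuation = e^(−0.02)·[0.4503·0.0000 + 0.5497·17.0312] = 9.1761; exercise value = 4.3750 ≤ continuation, so V_ud = 9.1761
Node dd (S = 28.12): continuation = e^(−0.02)·[0.4503·17.0312 + 0.5497·33.9062] = 25.7859; exercise value = 26.8750 > continuation, so V_dd = 26.8750 (exercise)
Node u (S = 67.5): continuation = e^(−0.02)·[0.4503·0.0000 + 0.5497·9.1761] = 4.9439; exercise value = 0.0000 ≤ continuation, so V_u = 4.9439
Node d (S = 37.5): continuation = e^(−0.02)·[0.4503·9.1761 + 0.5497·26.8750] = 18.5302; exercise value = 17.5000 ≤ continuation, so V_d = 18.5302
Node 0 (S = 50): continuation = e^(−0.02)·[0.4503·4.9439 + 0.5497·18.5302] = 12.1660; exercise value = 5.0000 ≤ continuation, so V_0 = 12.1660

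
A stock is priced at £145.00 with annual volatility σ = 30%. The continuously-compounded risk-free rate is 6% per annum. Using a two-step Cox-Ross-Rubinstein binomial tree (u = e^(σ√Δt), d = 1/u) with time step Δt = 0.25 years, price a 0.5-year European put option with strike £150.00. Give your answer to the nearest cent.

CRR parameters: u = e^(σ√Δt) = e^(0.3·√0.25) = 1.1618, d = 1/u = 0.8607
Per-period rate: rΔt = 0.06·0.25 = 0.015, so R = e^0.015 = 1.0151
Risk-neutral probability p = (e^0.015 − 0.8607)/(1.1618 − 0.8607) = 0.1544/0.3011 = 0.5128
Terminal stock prices: S_uu = 195.7, S_ud = 145, S_dd = 107.4
Terminal payoffs (K − S): max(-45.73, 0) = 0, max(5, 0) = 5, max(42.58, 0) = 42.58
Node u (S = 168.5): V_u = e^(−0.015)·[0.5128·0.0000 + 0.4872·5.0000] = 2.3999
Node d (S = 124.8): V_d = e^(−0.015)·[0.5128·5.0000 + 0.4872·42.5814] = 22.9641
Node 0 (S = 145): V_0 = e^(−0.015)·[0.5128·2.3999 + 0.4872·22.9641] = 12.2348

£12.23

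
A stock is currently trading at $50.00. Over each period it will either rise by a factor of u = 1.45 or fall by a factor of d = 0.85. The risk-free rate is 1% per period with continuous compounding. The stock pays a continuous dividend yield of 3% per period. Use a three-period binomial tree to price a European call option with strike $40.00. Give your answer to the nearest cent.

Per-period risk-free factor R = e^0.01 = 1.0101; dividend-adjusted growth = e^(0.01−0.03) = 0.9802.
Risk-neutral probability p = (0.9802 − 0.85)/(1.45 − 0.85) = 0.1302/0.6000 = 0.2170
Terminal stock prices: S_uuu = 152.4, S_uud = 89.36, S_udd = 52.38, S_ddd = 30.71
Terminal payoffs (S − K): max(112.4, 0) = 112.4, max(49.36, 0) = 49.36, max(12.38, 0) = 12.38, max(-9.294, 0) = 0
Node uu (S = 105.1): V_uu = e^(−0.01)·[0.2170·112.4313 + 0.7830·49.3563] = 62.4161
Node ud (S = 61.62): V_ud = e^(−0.01)·[0.2170·49.3563 + 0.7830·12.3812] = 20.2017
Node dd (S = 36.12): V_dd = e^(−0.01)·[0.2170·12.3812 + 0.7830·0.0000] = 2.6600
Node u (S = 72.5): V_u = e^(−0.01)·[0.2170·62.4161 + 0.7830·20.2017] = 29.0700
Node d (S = 42.5): V_d = e^(−0.01)·[0.2170·20.2017 + 0.7830·2.6600] = 6.4021
Node 0 (S = 50): V_0 = e^(−0.01)·[0.2170·29.0700 + 0.7830·6.4021] = 11.2084

$11.21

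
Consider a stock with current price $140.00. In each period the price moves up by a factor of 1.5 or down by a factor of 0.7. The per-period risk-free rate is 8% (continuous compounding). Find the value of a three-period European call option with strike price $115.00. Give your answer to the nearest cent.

Risk-neutral probability p = (e^0.08 − 0.7)/(1.5 − 0.7) = 0.3833/0.8000 = 0.4791
Terminal stock prices: S_uuu = 472.5, S_uud = 220.5, S_udd = 102.9, S_ddd = 48.02
Terminal payoffs (S − K): max(357.5, 0) = 357.5, max(105.5, 0) = 105.5, max(-12.1, 0) = 0, max(-66.98, 0) = 0
Node uu (S = 315): V_uu = e^(−0.08)·[0.4791·357.5000 + 0.5209·105.5000] = 208.8416
Node ud (S = 147): V_ud = e^(−0.08)·[0.4791·105.5000 + 0.5209·0.0000] = 46.6598
Node dd (S = 68.6): V_dd = e^(−0.08)·[0.4791·0.0000 + 0.5209·0.0000] = 0.0000
Node u (S = 210): V_u = e^(−0.08)·[0.4791·208.8416 + 0.5209·46.6598] = 114.8011
Node d (S = 98): V_d = e^(−0.08)·[0.4791·46.6598 + 0.5209·0.0000] = 20.6364
Node 0 (S = 140): V_0 = e^(−0.08)·[0.4791·114.8011 + 0.5209·20.6364] = 60.6963

$60.70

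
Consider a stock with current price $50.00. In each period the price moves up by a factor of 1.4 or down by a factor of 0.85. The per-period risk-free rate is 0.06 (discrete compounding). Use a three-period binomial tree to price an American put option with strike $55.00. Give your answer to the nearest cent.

$7.83

Risk-neutral probability p = (1 + 0.06 − 0.85)/(1.4 − 0.85) = 0.2100/0.5500 = 0.3818
Terminal stock prices: S_uuu = 137.2, S_uud = 83.3, S_udd = 50.57, S_ddd = 30.71
Terminal payoffs (K − S): max(-82.2, 0) = 0, max(-28.3, 0) = 0, max(4.425, 0) = 4.425, max(24.29, 0) = 24.29
Node uu (S = 98): continuation = 1/1.06·[0.3818·0.0000 + 0.6182·0.0000] = 0.0000; exercise value = 0.0000 ≤ continuation, so V_uu = 0.0000
Node ud (S = 59.5): continuation = 1/1.06·[0.3818·0.0000 + 0.6182·4.4250] = 2.5806; exercise value = 0.0000 ≤ continuation, so V_ud = 2.5806
Node dd (S = 36.12): continuation = 1/1.06·[0.3818·4.4250 + 0.6182·24.2938] = 15.7618; exercise value = 18.8750 > continuation, so V_dd = 18.8750 (exercise)
Node u (S = 70): continuation = 1/1.06·[0.3818·0.0000 + 0.6182·2.5806] = 1.5050; exercise value = 0.0000 ≤ continuation, so V_u = 1.5050
Node d (S = 42.5): continuation = 1/1.06·[0.3818·2.5806 + 0.6182·18.8750] = 11.9373; exercise value = 12.5000 > continuation, so V_d = 12.5000 (exercise)
Node 0 (S = 50): continuation = 1/1.06·[0.3818·1.5050 + 0.6182·12.5000] = 7.8320; exercise value = 5.0000 ≤ continuation, so V_0 = 7.8320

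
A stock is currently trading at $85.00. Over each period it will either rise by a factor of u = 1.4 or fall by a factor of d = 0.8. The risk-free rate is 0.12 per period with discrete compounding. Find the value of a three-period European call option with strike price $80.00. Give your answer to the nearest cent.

Risk-neutral probability p = (1 + 0.12 − 0.8)/(1.4 − 0.8) = 0.3200/0.6000 = 0.5333
Terminal stock prices: S_uuu = 233.2, S_uud = 133.3, S_udd = 76.16, S_ddd = 43.52
Terminal payoffs (S − K): max(153.2, 0) = 153.2, max(53.28, 0) = 53.28, max(-3.84, 0) = 0, max(-36.48, 0) = 0
Node uu (S = 166.6): V_uu = 1/1.12·[0.5333·153.2400 + 0.4667·53.2800] = 95.1714
Node ud (S = 95.2): V_ud = 1/1.12·[0.5333·53.2800 + 0.4667·0.0000] = 25.3714
Node dd (S = 54.4): V_dd = 1/1.12·[0.5333·0.0000 + 0.4667·0.0000] = 0.0000
Node u (S = 119): V_u = 1/1.12·[0.5333·95.1714 + 0.4667·25.3714] = 55.8912
Node d (S = 68): V_d = 1/1.12·[0.5333·25.3714 + 0.4667·0.0000] = 12.0816
Node 0 (S = 85): V_0 = 1/1.12·[0.5333·55.8912 + 0.4667·12.0816] = 31.6489

$31.65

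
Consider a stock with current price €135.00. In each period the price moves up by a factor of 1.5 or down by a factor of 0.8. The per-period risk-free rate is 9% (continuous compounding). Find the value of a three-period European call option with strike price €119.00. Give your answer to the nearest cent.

€51.58

Risk-neutral probability p = (e^0.09 − 0.8)/(1.5 − 0.8) = 0.2942/0.7000 = 0.4202
Terminal stock prices: S_uuu = 455.6, S_uud = 243, S_udd = 129.6, S_ddd = 69.12
Terminal payoffs (S − K): max(336.6, 0) = 336.6, max(124, 0) = 124, max(10.6, 0) = 10.6, max(-49.88, 0) = 0
Node uu (S = 303.8): V_uu = e^(−0.09)·[0.4202·336.6250 + 0.5798·124.0000] = 194.9922
Node ud (S = 162): V_ud = e^(−0.09)·[0.4202·124.0000 + 0.5798·10.6000] = 53.2422
Node dd (S = 86.4): V_dd = e^(−0.09)·[0.4202·10.6000 + 0.5798·0.0000] = 4.0712
Node u (S = 202.5): V_u = e^(−0.09)·[0.4202·194.9922 + 0.5798·53.2422] = 103.1028
Node d (S = 108): V_d = e^(−0.09)·[0.4202·53.2422 + 0.5798·4.0712] = 22.6063
Node 0 (S = 135): V_0 = e^(−0.09)·[0.4202·103.1028 + 0.5798·22.6063] = 51.5776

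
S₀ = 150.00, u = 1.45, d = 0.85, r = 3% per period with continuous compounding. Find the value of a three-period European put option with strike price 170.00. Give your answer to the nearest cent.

29.52

Risk-neutral probability p = (e^0.03 − 0.85)/(1.45 − 0.85) = 0.1805/0.6000 = 0.3008
Terminal stock prices: S_uuu = 457.3, S_uud = 268.1, S_udd = 157.1, S_ddd = 92.12
Terminal payoffs (K − S): max(-287.3, 0) = 0, max(-98.07, 0) = 0, max(12.86, 0) = 12.86, max(77.88, 0) = 77.88
Node uu (S = 315.4): V_uu = e^(−0.03)·[0.3008·0.0000 + 0.6992·0.0000] = 0.0000
Node ud (S = 184.9): V_ud = e^(−0.03)·[0.3008·0.0000 + 0.6992·12.8563] = 8.7240
Node dd (S = 108.4): V_dd = e^(−0.03)·[0.3008·12.8563 + 0.6992·77.8813] = 56.6007
Node u (S = 217.5): V_u = e^(−0.03)·[0.3008·0.0000 + 0.6992·8.7240] = 5.9199
Node d (S = 127.5): V_d = e^(−0.03)·[0.3008·8.7240 + 0.6992·56.6007] = 40.9542
Node 0 (S = 150): V_0 = e^(−0.03)·[0.3008·5.9199 + 0.6992·40.9542] = 29.5184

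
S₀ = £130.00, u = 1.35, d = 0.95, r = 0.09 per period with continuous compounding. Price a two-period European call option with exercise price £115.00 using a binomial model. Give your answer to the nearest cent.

£33.94

Risk-neutral probability p = (e^0.09 − 0.95)/(1.35 − 0.95) = 0.1442/0.4000 = 0.3604
Terminal stock prices: S_uu = 236.9, S_ud = 166.7, S_dd = 117.3
Terminal payoffs (S − K): max(121.9, 0) = 121.9, max(51.72, 0) = 51.72, max(2.325, 0) = 2.325
Node u (S = 175.5): V_u = e^(−0.09)·[0.3604·121.9250 + 0.6396·51.7250] = 70.3979
Node d (S = 123.5): V_d = e^(−0.09)·[0.3604·51.7250 + 0.6396·2.3250] = 18.3979
Node 0 (S = 130): V_0 = e^(−0.09)·[0.3604·70.3979 + 0.6396·18.3979] = 33.9439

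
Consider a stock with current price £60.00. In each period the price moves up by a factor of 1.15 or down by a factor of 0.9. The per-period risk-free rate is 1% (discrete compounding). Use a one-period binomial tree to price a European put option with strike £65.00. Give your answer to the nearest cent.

£6.10

Risk-neutral probability p = (1 + 0.01 − 0.9)/(1.15 − 0.9) = 0.1100/0.2500 = 0.4400
Terminal stock prices: S_u = 69, S_d = 54
Terminal payoffs (K − S): max(-4, 0) = 0, max(11, 0) = 11
Node 0 (S = 60): V_0 = 1/1.01·[0.4400·0.0000 + 0.5600·11.0000] = 6.0990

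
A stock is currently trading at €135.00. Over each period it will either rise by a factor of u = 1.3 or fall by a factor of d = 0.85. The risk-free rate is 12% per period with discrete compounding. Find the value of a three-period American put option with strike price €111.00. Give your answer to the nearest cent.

€1.72

Risk-neutral probability p = (1 + 0.12 − 0.85)/(1.3 − 0.85) = 0.2700/0.4500 = 0.6000
Terminal stock prices: S_uuu = 296.6, S_uud = 193.9, S_udd = 126.8, S_ddd = 82.91
Terminal payoffs (K − S): max(-185.6, 0) = 0, max(-82.93, 0) = 0, max(-15.8, 0) = 0, max(28.09, 0) = 28.09
Node uu (S = 228.2): continuation = 1/1.12·[0.6000·0.0000 + 0.4000·0.0000] = 0.0000; exercise value = 0.0000 ≤ continuation, so V_uu = 0.0000
Node ud (S = 149.2): continuation = 1/1.12·[0.6000·0.0000 + 0.4000·0.0000] = 0.0000; exercise value = 0.0000 ≤ continuation, so V_ud = 0.0000
Node dd (S = 97.54): continuation = 1/1.12·[0.6000·0.0000 + 0.4000·28.0931] = 10.0333; exercise value = 13.4625 > continuation, so V_dd = 13.4625 (exercise)
Node u (S = 175.5): continuation = 1/1.12·[0.6000·0.0000 + 0.4000·0.0000] = 0.0000; exercise value = 0.0000 ≤ continuation, so V_u = 0.0000
Node d (S = 114.8): continuation = 1/1.12·[0.6000·0.0000 + 0.4000·13.4625] = 4.8080; exercise value = 0.0000 ≤ continuation, so V_d = 4.8080
Node 0 (S = 135): continuation = 1/1.12·[0.6000·0.0000 + 0.4000·4.8080] = 1.7172; exercise value = 0.0000 ≤ continuation, so V_0 = 1.7172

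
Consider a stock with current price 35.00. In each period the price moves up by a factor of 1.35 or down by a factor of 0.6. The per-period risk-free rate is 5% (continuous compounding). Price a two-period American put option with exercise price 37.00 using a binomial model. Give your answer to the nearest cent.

7.94

Risk-neutral probability p = (e^0.05 − 0.6)/(1.35 − 0.6) = 0.4513/0.7500 = 0.6017
Terminal stock prices: S_uu = 63.79, S_ud = 28.35, S_dd = 12.6
Terminal payoffs (K − S): max(-26.79, 0) = 0, max(8.65, 0) = 8.65, max(24.4, 0) = 24.4
Node u (S = 47.25): continuation = e^(−0.05)·[0.6017·0.0000 + 0.3983·8.6500] = 3.2773; exercise value = 0.0000 ≤ continuation, so V_u = 3.2773
Node d (S = 21): continuation = e^(−0.05)·[0.6017·8.6500 + 0.3983·24.4000] = 14.1955; exercise value = 16.0000 > continuation, so V_d = 16.0000 (exercise)
Node 0 (S = 35): continuation = e^(−0.05)·[0.6017·3.2773 + 0.3983·16.0000] = 7.9378; exercise value = 2.0000 ≤ continuation, so V_0 = 7.9378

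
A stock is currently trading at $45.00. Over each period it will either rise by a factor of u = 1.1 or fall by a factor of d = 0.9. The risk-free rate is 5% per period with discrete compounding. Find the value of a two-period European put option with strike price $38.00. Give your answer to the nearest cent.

Risk-neutral probability p = (1 + 0.05 − 0.9)/(1.1 − 0.9) = 0.1500/0.2000 = 0.7500
Terminal stock prices: S_uu = 54.45, S_ud = 44.55, S_dd = 36.45
Terminal payoffs (K − S): max(-16.45, 0) = 0, max(-6.55, 0) = 0, max(1.55, 0) = 1.55
Node u (S = 49.5): V_u = 1/1.05·[0.7500·0.0000 + 0.2500·0.0000] = 0.0000
Node d (S = 40.5): V_d = 1/1.05·[0.7500·0.0000 + 0.2500·1.5500] = 0.3690
Node 0 (S = 45): V_0 = 1/1.05·[0.7500·0.0000 + 0.2500·0.3690] = 0.0879

$0.09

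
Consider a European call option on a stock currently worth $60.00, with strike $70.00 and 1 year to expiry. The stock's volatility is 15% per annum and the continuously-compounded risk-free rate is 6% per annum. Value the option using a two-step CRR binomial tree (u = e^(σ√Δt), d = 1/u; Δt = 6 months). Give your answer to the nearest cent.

$1.50

CRR parameters: u = e^(σ√Δt) = e^(0.15·√0.5) = 1.1119, d = 1/u = 0.8994
Per-period rate: rΔt = 0.06·0.5 = 0.03, so R = e^0.03 = 1.0305
Risk-neutral probability p = (e^0.03 − 0.8994)/(1.1119 − 0.8994) = 0.1311/0.2125 = 0.6168
Terminal stock prices: S_uu = 74.18, S_ud = 60, S_dd = 48.53
Terminal payoffs (S − K): max(4.179, 0) = 4.179, max(-10, 0) = 0, max(-21.47, 0) = 0
Node u (S = 66.71): V_u = e^(−0.03)·[0.6168·4.1787 + 0.3832·0.0000] = 2.5012
Node d (S = 53.96): V_d = e^(−0.03)·[0.6168·0.0000 + 0.3832·0.0000] = 0.0000
Node 0 (S = 60): V_0 = e^(−0.03)·[0.6168·2.5012 + 0.3832·0.0000] = 1.4972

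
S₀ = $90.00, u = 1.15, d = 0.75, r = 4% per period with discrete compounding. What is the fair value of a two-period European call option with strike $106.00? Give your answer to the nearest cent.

$6.33

Risk-neutral probability p = (1 + 0.04 − 0.75)/(1.15 − 0.75) = 0.2900/0.4000 = 0.7250
Terminal stock prices: S_uu = 119, S_ud = 77.62, S_dd = 50.62
Terminal payoffs (S − K): max(13.02, 0) = 13.02, max(-28.38, 0) = 0, max(-55.38, 0) = 0
Node u (S = 103.5): V_u = 1/1.04·[0.7250·13.0250 + 0.2750·0.0000] = 9.0799
Node d (S = 67.5): V_d = 1/1.04·[0.7250·0.0000 + 0.2750·0.0000] = 0.0000
Node 0 (S = 90): V_0 = 1/1.04·[0.7250·9.0799 + 0.2750·0.0000] = 6.3298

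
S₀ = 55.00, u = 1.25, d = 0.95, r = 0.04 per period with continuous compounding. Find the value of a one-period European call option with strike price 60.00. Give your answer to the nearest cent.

2.54

Risk-neutral probability p = (e^0.04 − 0.95)/(1.25 − 0.95) = 0.0908/0.3000 = 0.3027
Terminal stock prices: S_u = 68.75, S_d = 52.25
Terminal payoffs (S − K): max(8.75, 0) = 8.75, max(-7.75, 0) = 0
Node 0 (S = 55): V_0 = e^(−0.04)·[0.3027·8.7500 + 0.6973·0.0000] = 2.5448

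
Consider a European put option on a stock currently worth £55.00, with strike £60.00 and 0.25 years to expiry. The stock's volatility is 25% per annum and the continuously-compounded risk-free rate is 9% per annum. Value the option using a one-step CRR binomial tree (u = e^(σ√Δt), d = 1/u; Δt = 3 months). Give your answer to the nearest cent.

£4.94

CRR parameters: u = e^(σ√Δt) = e^(0.25·√0.25) = 1.1331, d = 1/u = 0.8825
Per-period rate: rΔt = 0.09·0.25 = 0.0225, so R = e^0.0225 = 1.0228
Risk-neutral probability p = (e^0.0225 − 0.8825)/(1.1331 − 0.8825) = 0.1403/0.2507 = 0.5596
Terminal stock prices: S_u = 62.32, S_d = 48.54
Terminal payoffs (K − S): max(-2.323, 0) = 0, max(11.46, 0) = 11.46
Node 0 (S = 55): V_0 = e^(−0.0225)·[0.5596·0.0000 + 0.4404·11.4627] = 4.9361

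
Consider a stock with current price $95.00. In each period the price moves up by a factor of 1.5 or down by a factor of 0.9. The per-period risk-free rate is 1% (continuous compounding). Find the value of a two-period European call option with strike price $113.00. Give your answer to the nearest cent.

$7.80

Risk-neutral probability p = (e^0.01 − 0.9)/(1.5 − 0.9) = 0.1101/0.6000 = 0.1834
Terminal stock prices: S_uu = 213.8, S_ud = 128.2, S_dd = 76.95
Terminal payoffs (S − K): max(100.8, 0) = 100.8, max(15.25, 0) = 15.25, max(-36.05, 0) = 0
Node u (S = 142.5): V_u = e^(−0.01)·[0.1834·100.7500 + 0.8166·15.2500] = 30.6244
Node d (S = 85.5): V_d = e^(−0.01)·[0.1834·15.2500 + 0.8166·0.0000] = 2.7693
Node 0 (S = 95): V_0 = e^(−0.01)·[0.1834·30.6244 + 0.8166·2.7693] = 7.8000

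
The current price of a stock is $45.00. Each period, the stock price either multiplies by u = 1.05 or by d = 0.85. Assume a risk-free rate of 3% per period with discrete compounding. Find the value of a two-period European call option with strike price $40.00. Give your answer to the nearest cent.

$7.37

Risk-neutral probability p = (1 + 0.03 − 0.85)/(1.05 − 0.85) = 0.1800/0.2000 = 0.9000
Terminal stock prices: S_uu = 49.61, S_ud = 40.16, S_dd = 32.51
Terminal payoffs (S − K): max(9.613, 0) = 9.613, max(0.1625, 0) = 0.1625, max(-7.488, 0) = 0
Node u (S = 47.25): V_u = 1/1.03·[0.9000·9.6125 + 0.1000·0.1625] = 8.4150
Node d (S = 38.25): V_d = 1/1.03·[0.9000·0.1625 + 0.1000·0.0000] = 0.1420
Node 0 (S = 45): V_0 = 1/1.03·[0.9000·8.4150 + 0.1000·0.1420] = 7.3667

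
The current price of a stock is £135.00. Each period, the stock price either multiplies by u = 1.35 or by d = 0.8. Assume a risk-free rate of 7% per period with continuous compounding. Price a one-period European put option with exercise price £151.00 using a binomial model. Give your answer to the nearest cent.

£20.23

Risk-neutral probability p = (e^0.07 − 0.8)/(1.35 − 0.8) = 0.2725/0.5500 = 0.4955
Terminal stock prices: S_u = 182.2, S_d = 108
Terminal payoffs (K − S): max(-31.25, 0) = 0, max(43, 0) = 43
Node 0 (S = 135): V_0 = e^(−0.07)·[0.4955·0.0000 + 0.5045·43.0000] = 20.2281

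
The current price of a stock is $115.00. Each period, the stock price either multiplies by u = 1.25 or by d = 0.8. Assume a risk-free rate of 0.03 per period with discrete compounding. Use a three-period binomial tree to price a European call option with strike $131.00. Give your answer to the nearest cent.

$15.91

Risk-neutral probability p = (1 + 0.03 − 0.8)/(1.25 − 0.8) = 0.2300/0.4500 = 0.5111
Terminal stock prices: S_uuu = 224.6, S_uud = 143.8, S_udd = 92, S_ddd = 58.88
Terminal payoffs (S − K): max(93.61, 0) = 93.61, max(12.75, 0) = 12.75, max(-39, 0) = 0, max(-72.12, 0) = 0
Node uu (S = 179.7): V_uu = 1/1.03·[0.5111·93.6094 + 0.4889·12.7500] = 52.5030
Node ud (S = 115): V_ud = 1/1.03·[0.5111·12.7500 + 0.4889·0.0000] = 6.3269
Node dd (S = 73.6): V_dd = 1/1.03·[0.5111·0.0000 + 0.4889·0.0000] = 0.0000
Node u (S = 143.8): V_u = 1/1.03·[0.5111·52.5030 + 0.4889·6.3269] = 29.0563
Node d (S = 92): V_d = 1/1.03·[0.5111·6.3269 + 0.4889·0.0000] = 3.1395
Node 0 (S = 115): V_0 = 1/1.03·[0.5111·29.0563 + 0.4889·3.1395] = 15.9086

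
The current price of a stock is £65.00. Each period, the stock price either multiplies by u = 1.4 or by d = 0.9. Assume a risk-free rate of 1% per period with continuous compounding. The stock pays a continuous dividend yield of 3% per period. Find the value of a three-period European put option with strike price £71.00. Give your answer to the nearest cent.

£13.56

Per-period risk-free factor R = e^0.01 = 1.0101; dividend-adjusted growth = e^(0.01−0.03) = 0.9802.
Risk-neutral probability p = (0.9802 − 0.9)/(1.4 − 0.9) = 0.0802/0.5000 = 0.1604
Terminal stock prices: S_uuu = 178.4, S_uud = 114.7, S_udd = 73.71, S_ddd = 47.39
Terminal payoffs (K − S): max(-107.4, 0) = 0, max(-43.66, 0) = 0, max(-2.71, 0) = 0, max(23.61, 0) = 23.61
Node uu (S = 127.4): V_uu = e^(−0.01)·[0.1604·0.0000 + 0.8396·0.0000] = 0.0000
Node ud (S = 81.9): V_ud = e^(−0.01)·[0.1604·0.0000 + 0.8396·0.0000] = 0.0000
Node dd (S = 52.65): V_dd = e^(−0.01)·[0.1604·0.0000 + 0.8396·23.6150] = 19.6299
Node u (S = 91): V_u = e^(−0.01)·[0.1604·0.0000 + 0.8396·0.0000] = 0.0000
Node d (S = 58.5): V_d = e^(−0.01)·[0.1604·0.0000 + 0.8396·19.6299] = 16.3174
Node 0 (S = 65): V_0 = e^(−0.01)·[0.1604·0.0000 + 0.8396·16.3174] = 13.5638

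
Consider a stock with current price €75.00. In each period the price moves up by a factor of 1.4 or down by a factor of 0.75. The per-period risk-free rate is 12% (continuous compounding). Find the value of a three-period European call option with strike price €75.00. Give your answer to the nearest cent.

€28.31

Risk-neutral probability p = (e^0.12 − 0.75)/(1.4 − 0.75) = 0.3775/0.6500 = 0.5808
Terminal stock prices: S_uuu = 205.8, S_uud = 110.2, S_udd = 59.06, S_ddd = 31.64
Terminal payoffs (S − K): max(130.8, 0) = 130.8, max(35.25, 0) = 35.25, max(-15.94, 0) = 0, max(-43.36, 0) = 0
Node uu (S = 147): V_uu = e^(−0.12)·[0.5808·130.8000 + 0.4192·35.2500] = 80.4810
Node ud (S = 78.75): V_ud = e^(−0.12)·[0.5808·35.2500 + 0.4192·0.0000] = 18.1570
Node dd (S = 42.19): V_dd = e^(−0.12)·[0.5808·0.0000 + 0.4192·0.0000] = 0.0000
Node u (S = 105): V_u = e^(−0.12)·[0.5808·80.4810 + 0.4192·18.1570] = 48.2064
Node d (S = 56.25): V_d = e^(−0.12)·[0.5808·18.1570 + 0.4192·0.0000] = 9.3525
Node 0 (S = 75): V_0 = e^(−0.12)·[0.5808·48.2064 + 0.4192·9.3525] = 28.3082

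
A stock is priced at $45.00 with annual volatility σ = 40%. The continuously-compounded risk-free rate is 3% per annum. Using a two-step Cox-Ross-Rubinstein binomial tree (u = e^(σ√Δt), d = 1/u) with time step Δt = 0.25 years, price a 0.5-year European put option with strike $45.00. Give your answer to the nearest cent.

CRR parameters: u = e^(σ√Δt) = e^(0.4·√0.25) = 1.2214, d = 1/u = 0.8187
Per-period rate: rΔt = 0.03·0.25 = 0.0075, so R = e^0.0075 = 1.0075
Risk-neutral probability p = (e^0.0075 − 0.8187)/(1.2214 − 0.8187) = 0.1888/0.4027 = 0.4689
Terminal stock prices: S_uu = 67.13, S_ud = 45, S_dd = 30.16
Terminal payoffs (K − S): max(-22.13, 0) = 0, max(0, 0) = 0, max(14.84, 0) = 14.84
Node u (S = 54.96): V_u = e^(−0.0075)·[0.4689·0.0000 + 0.5311·0.0000] = 0.0000
Node d (S = 36.84): V_d = e^(−0.0075)·[0.4689·0.0000 + 0.5311·14.8356] = 7.8209
Node 0 (S = 45): V_0 = e^(−0.0075)·[0.4689·0.0000 + 0.5311·7.8209] = 4.1229

$4.12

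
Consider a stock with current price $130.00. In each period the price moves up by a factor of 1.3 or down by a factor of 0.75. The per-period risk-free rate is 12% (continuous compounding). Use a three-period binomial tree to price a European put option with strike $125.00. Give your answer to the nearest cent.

Risk-neutral probability p = (e^0.12 − 0.75)/(1.3 − 0.75) = 0.3775/0.5500 = 0.6864
Terminal stock prices: S_uuu = 285.6, S_uud = 164.8, S_udd = 95.06, S_ddd = 54.84
Terminal payoffs (K − S): max(-160.6, 0) = 0, max(-39.78, 0) = 0, max(29.94, 0) = 29.94, max(70.16, 0) = 70.16
Node uu (S = 219.7): V_uu = e^(−0.12)·[0.6864·0.0000 + 0.3136·0.0000] = 0.0000
Node ud (S = 126.8): V_ud = e^(−0.12)·[0.6864·0.0000 + 0.3136·29.9375] = 8.3279
Node dd (S = 73.12): V_dd = e^(−0.12)·[0.6864·29.9375 + 0.3136·70.1562] = 37.7401
Node u (S = 169): V_u = e^(−0.12)·[0.6864·0.0000 + 0.3136·8.3279] = 2.3166
Node d (S = 97.5): V_d = e^(−0.12)·[0.6864·8.3279 + 0.3136·37.7401] = 15.5679
Node 0 (S = 130): V_0 = e^(−0.12)·[0.6864·2.3166 + 0.3136·15.5679] = 5.7408

$5.74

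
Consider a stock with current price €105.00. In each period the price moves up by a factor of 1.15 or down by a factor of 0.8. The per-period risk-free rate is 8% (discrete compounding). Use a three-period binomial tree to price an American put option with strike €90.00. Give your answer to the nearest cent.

Risk-neutral probability p = (1 + 0.08 − 0.8)/(1.15 − 0.8) = 0.2800/0.3500 = 0.8000
Terminal stock prices: S_uuu = 159.7, S_uud = 111.1, S_udd = 77.28, S_ddd = 53.76
Terminal payoffs (K − S): max(-69.69, 0) = 0, max(-21.09, 0) = 0, max(12.72, 0) = 12.72, max(36.24, 0) = 36.24
Node uu (S = 138.9): continuation = 1/1.08·[0.8000·0.0000 + 0.2000·0.0000] = 0.0000; exercise value = 0.0000 ≤ continuation, so V_uu = 0.0000
Node ud (S = 96.6): continuation = 1/1.08·[0.8000·0.0000 + 0.2000·12.7200] = 2.3556; exercise value = 0.0000 ≤ continuation, so V_ud = 2.3556
Node dd (S = 67.2): continuation = 1/1.08·[0.8000·12.7200 + 0.2000·36.2400] = 16.1333; exercise value = 22.8000 > continuation, so V_dd = 22.8000 (exercise)
Node u (S = 120.7): continuation = 1/1.08·[0.8000·0.0000 + 0.2000·2.3556] = 0.4362; exercise value = 0.0000 ≤ continuation, so V_u = 0.4362
Node d (S = 84): continuation = 1/1.08·[0.8000·2.3556 + 0.2000·22.8000] = 5.9671; exercise value = 6.0000 > continuation, so V_d = 6.0000 (exercise)
Node 0 (S = 105): continuation = 1/1.08·[0.8000·0.4362 + 0.2000·6.0000] = 1.4342; exercise value = 0.0000 ≤ continuation, so V_0 = 1.4342

€1.43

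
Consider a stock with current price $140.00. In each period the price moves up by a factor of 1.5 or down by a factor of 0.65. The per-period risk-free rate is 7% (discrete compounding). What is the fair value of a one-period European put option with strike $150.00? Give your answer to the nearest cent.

Risk-neutral probability p = (1 + 0.07 − 0.65)/(1.5 − 0.65) = 0.4200/0.8500 = 0.4941
Terminal stock prices: S_u = 210, S_d = 91
Terminal payoffs (K − S): max(-60, 0) = 0, max(59, 0) = 59
Node 0 (S = 140): V_0 = 1/1.07·[0.4941·0.0000 + 0.5059·59.0000] = 27.8944

$27.89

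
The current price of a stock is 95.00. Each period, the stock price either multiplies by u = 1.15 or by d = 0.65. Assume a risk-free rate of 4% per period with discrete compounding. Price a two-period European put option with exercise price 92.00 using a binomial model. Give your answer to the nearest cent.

Risk-neutral probability p = (1 + 0.04 − 0.65)/(1.15 − 0.65) = 0.3900/0.5000 = 0.7800
Terminal stock prices: S_uu = 125.6, S_ud = 71.01, S_dd = 40.14
Terminal payoffs (K − S): max(-33.64, 0) = 0, max(20.99, 0) = 20.99, max(51.86, 0) = 51.86
Node u (S = 109.2): V_u = 1/1.04·[0.7800·0.0000 + 0.2200·20.9875] = 4.4397
Node d (S = 61.75): V_d = 1/1.04·[0.7800·20.9875 + 0.2200·51.8625] = 26.7115
Node 0 (S = 95): V_0 = 1/1.04·[0.7800·4.4397 + 0.2200·26.7115] = 8.9803

8.98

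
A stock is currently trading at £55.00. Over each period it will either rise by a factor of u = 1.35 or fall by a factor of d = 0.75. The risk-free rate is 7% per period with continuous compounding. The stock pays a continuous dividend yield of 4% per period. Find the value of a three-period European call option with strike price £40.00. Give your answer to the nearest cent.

£18.41

Per-period risk-free factor R = e^0.07 = 1.0725; dividend-adjusted growth = e^(0.07−0.04) = 1.0305.
Risk-neutral probability p = (1.0305 − 0.75)/(1.35 − 0.75) = 0.2805/0.6000 = 0.4674
Terminal stock prices: S_uuu = 135.3, S_uud = 75.18, S_udd = 41.77, S_ddd = 23.2
Terminal payoffs (S − K): max(95.32, 0) = 95.32, max(35.18, 0) = 35.18, max(1.766, 0) = 1.766, max(-16.8, 0) = 0
Node uu (S = 100.2): V_uu = e^(−0.07)·[0.4674·95.3206 + 0.5326·35.1781] = 59.0114
Node ud (S = 55.69): V_ud = e^(−0.07)·[0.4674·35.1781 + 0.5326·1.7656] = 16.2082
Node dd (S = 30.94): V_dd = e^(−0.07)·[0.4674·1.7656 + 0.5326·0.0000] = 0.7695
Node u (S = 74.25): V_u = e^(−0.07)·[0.4674·59.0114 + 0.5326·16.2082] = 33.7671
Node d (S = 41.25): V_d = e^(−0.07)·[0.4674·16.2082 + 0.5326·0.7695] = 7.4460
Node 0 (S = 55): V_0 = e^(−0.07)·[0.4674·33.7671 + 0.5326·7.4460] = 18.4140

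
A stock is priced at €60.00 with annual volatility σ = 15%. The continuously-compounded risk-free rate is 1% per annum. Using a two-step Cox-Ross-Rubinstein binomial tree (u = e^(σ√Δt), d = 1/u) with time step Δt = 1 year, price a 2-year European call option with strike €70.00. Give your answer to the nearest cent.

CRR parameters: u = e^(σ√Δt) = e^(0.15·√1) = 1.1618, d = 1/u = 0.8607
Per-period rate: rΔt = 0.01·1 = 0.01, so R = e^0.01 = 1.0101
Risk-neutral probability p = (e^0.01 − 0.8607)/(1.1618 − 0.8607) = 0.1493/0.3011 = 0.4959
Terminal stock prices: S_uu = 80.99, S_ud = 60, S_dd = 44.45
Terminal payoffs (S − K): max(10.99, 0) = 10.99, max(-10, 0) = 0, max(-25.55, 0) = 0
Node u (S = 69.71): V_u = e^(−0.01)·[0.4959·10.9915 + 0.5041·0.0000] = 5.3970
Node d (S = 51.64): V_d = e^(−0.01)·[0.4959·0.0000 + 0.5041·0.0000] = 0.0000
Node 0 (S = 60): V_0 = e^(−0.01)·[0.4959·5.3970 + 0.5041·0.0000] = 2.6500

€2.65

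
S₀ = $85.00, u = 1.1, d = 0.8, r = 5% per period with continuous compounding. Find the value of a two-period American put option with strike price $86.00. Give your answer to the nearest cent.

$4.16

Risk-neutral probability p = (e^0.05 − 0.8)/(1.1 − 0.8) = 0.2513/0.3000 = 0.8376
Terminal stock prices: S_uu = 102.9, S_ud = 74.8, S_dd = 54.4
Terminal payoffs (K − S): max(-16.85, 0) = 0, max(11.2, 0) = 11.2, max(31.6, 0) = 31.6
Node u (S = 93.5): continuation = e^(−0.05)·[0.8376·0.0000 + 0.1624·11.2000] = 1.7305; exercise value = 0.0000 ≤ continuation, so V_u = 1.7305
Node d (S = 68): continuation = e^(−0.05)·[0.8376·11.2000 + 0.1624·31.6000] = 13.8057; exercise value = 18.0000 > continuation, so V_d = 18.0000 (exercise)
Node 0 (S = 85): continuation = e^(−0.05)·[0.8376·1.7305 + 0.1624·18.0000] = 4.1599; exercise value = 1.0000 ≤ continuation, so V_0 = 4.1599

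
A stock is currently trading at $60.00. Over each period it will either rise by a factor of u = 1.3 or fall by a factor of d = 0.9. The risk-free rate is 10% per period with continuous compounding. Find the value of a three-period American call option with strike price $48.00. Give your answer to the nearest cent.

$24.81

Risk-neutral probability p = (e^0.1 − 0.9)/(1.3 − 0.9) = 0.2052/0.4000 = 0.5129
Terminal stock prices: S_uuu = 131.8, S_uud = 91.26, S_udd = 63.18, S_ddd = 43.74
Terminal payoffs (S − K): max(83.82, 0) = 83.82, max(43.26, 0) = 43.26, max(15.18, 0) = 15.18, max(-4.26, 0) = 0
Node uu (S = 101.4): continuation = e^(−0.1)·[0.5129·83.8200 + 0.4871·43.2600] = 57.9678; exercise value = 53.4000 ≤ continuation, so V_uu = 57.9678
Node ud (S = 70.2): continuation = e^(−0.1)·[0.5129·43.2600 + 0.4871·15.1800] = 26.7678; exercise value = 22.2000 ≤ continuation, so V_ud = 26.7678
Node dd (S = 48.6): continuation = e^(−0.1)·[0.5129·15.1800 + 0.4871·0.0000] = 7.0453; exercise value = 0.6000 ≤ continuation, so V_dd = 7.0453
Node u (S = 78): continuation = e^(−0.1)·[0.5129·57.9678 + 0.4871·26.7678] = 38.7009; exercise value = 30.0000 ≤ continuation, so V_u = 38.7009
Node d (S = 54): continuation = e^(−0.1)·[0.5129·26.7678 + 0.4871·7.0453] = 15.5284; exercise value = 6.0000 ≤ continuation, so V_d = 15.5284
Node 0 (S = 60): continuation = e^(−0.1)·[0.5129·38.7009 + 0.4871·15.5284] = 24.8054; exercise value = 12.0000 ≤ continuation, so V_0 = 24.8054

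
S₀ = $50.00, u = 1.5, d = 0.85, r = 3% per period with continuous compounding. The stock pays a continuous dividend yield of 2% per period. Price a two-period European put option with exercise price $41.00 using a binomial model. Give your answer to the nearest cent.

Per-period risk-free factor R = e^0.03 = 1.0305; dividend-adjusted growth = e^(0.03−0.02) = 1.0101.
Risk-neutral probability p = (1.0101 − 0.85)/(1.5 − 0.85) = 0.1601/0.6500 = 0.2462
Terminal stock prices: S_uu = 112.5, S_ud = 63.75, S_dd = 36.12
Terminal payoffs (K − S): max(-71.5, 0) = 0, max(-22.75, 0) = 0, max(4.875, 0) = 4.875
Node u (S = 75): V_u = e^(−0.03)·[0.2462·0.0000 + 0.7538·0.0000] = 0.0000
Node d (S = 42.5): V_d = e^(−0.03)·[0.2462·0.0000 + 0.7538·4.8750] = 3.5660
Node 0 (S = 50): V_0 = e^(−0.03)·[0.2462·0.0000 + 0.7538·3.5660] = 2.6085

$2.61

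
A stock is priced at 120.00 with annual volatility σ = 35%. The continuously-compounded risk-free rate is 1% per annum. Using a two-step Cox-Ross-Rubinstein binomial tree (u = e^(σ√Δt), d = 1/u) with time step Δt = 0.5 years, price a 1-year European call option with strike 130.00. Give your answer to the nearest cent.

CRR parameters: u = e^(σ√Δt) = e^(0.35·√0.5) = 1.2808, d = 1/u = 0.7808
Per-period rate: rΔt = 0.01·0.5 = 0.005, so R = e^0.005 = 1.0050
Risk-neutral probability p = (e^0.005 − 0.7808)/(1.2808 − 0.7808) = 0.2243/0.5000 = 0.4485
Terminal stock prices: S_uu = 196.9, S_ud = 120, S_dd = 73.15
Terminal payoffs (S − K): max(66.85, 0) = 66.85, max(-10, 0) = 0, max(-56.85, 0) = 0
Node u (S = 153.7): V_u = e^(−0.005)·[0.4485·66.8548 + 0.5515·0.0000] = 29.8326
Node d (S = 93.69): V_d = e^(−0.005)·[0.4485·0.0000 + 0.5515·0.0000] = 0.0000
Node 0 (S = 120): V_0 = e^(−0.005)·[0.4485·29.8326 + 0.5515·0.0000] = 13.3122

13.31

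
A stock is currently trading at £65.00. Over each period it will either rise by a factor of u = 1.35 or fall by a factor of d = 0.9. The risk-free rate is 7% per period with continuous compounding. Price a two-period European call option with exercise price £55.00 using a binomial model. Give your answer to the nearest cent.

£17.96

Risk-neutral probability p = (e^0.07 − 0.9)/(1.35 − 0.9) = 0.1725/0.4500 = 0.3834
Terminal stock prices: S_uu = 118.5, S_ud = 78.98, S_dd = 52.65
Terminal payoffs (S − K): max(63.46, 0) = 63.46, max(23.98, 0) = 23.98, max(-2.35, 0) = 0
Node u (S = 87.75): V_u = e^(−0.07)·[0.3834·63.4625 + 0.6166·23.9750] = 36.4683
Node d (S = 58.5): V_d = e^(−0.07)·[0.3834·23.9750 + 0.6166·0.0000] = 8.5695
Node 0 (S = 65): V_0 = e^(−0.07)·[0.3834·36.4683 + 0.6166·8.5695] = 17.9622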